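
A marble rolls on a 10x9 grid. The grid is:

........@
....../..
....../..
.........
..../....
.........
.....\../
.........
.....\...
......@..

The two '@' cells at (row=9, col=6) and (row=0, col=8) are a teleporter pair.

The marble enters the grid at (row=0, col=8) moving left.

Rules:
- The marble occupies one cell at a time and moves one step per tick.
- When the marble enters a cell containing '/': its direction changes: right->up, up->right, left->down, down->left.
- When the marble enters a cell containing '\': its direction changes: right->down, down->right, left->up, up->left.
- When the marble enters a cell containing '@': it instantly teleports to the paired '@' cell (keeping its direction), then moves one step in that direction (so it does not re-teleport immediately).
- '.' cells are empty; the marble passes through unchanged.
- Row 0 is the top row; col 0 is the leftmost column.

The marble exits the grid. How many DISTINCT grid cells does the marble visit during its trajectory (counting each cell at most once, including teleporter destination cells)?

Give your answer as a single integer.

Step 1: enter (0,8), '@' teleport (0,8)->(9,6), also enter (9,6), move left to (9,5)
Step 2: enter (9,5), '.' pass, move left to (9,4)
Step 3: enter (9,4), '.' pass, move left to (9,3)
Step 4: enter (9,3), '.' pass, move left to (9,2)
Step 5: enter (9,2), '.' pass, move left to (9,1)
Step 6: enter (9,1), '.' pass, move left to (9,0)
Step 7: enter (9,0), '.' pass, move left to (9,-1)
Step 8: at (9,-1) — EXIT via left edge, pos 9
Distinct cells visited: 8 (path length 8)

Answer: 8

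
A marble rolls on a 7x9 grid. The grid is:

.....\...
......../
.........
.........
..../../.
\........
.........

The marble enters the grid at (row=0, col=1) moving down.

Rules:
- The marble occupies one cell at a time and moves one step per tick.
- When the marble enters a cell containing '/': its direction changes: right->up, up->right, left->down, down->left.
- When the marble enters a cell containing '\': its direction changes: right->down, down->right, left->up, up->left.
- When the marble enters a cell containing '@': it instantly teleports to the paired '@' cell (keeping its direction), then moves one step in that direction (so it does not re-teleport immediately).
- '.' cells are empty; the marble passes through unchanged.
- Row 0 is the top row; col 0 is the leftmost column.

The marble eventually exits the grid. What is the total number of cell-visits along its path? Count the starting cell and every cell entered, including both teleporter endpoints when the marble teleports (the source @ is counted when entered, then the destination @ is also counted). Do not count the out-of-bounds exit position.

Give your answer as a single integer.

Answer: 7

Derivation:
Step 1: enter (0,1), '.' pass, move down to (1,1)
Step 2: enter (1,1), '.' pass, move down to (2,1)
Step 3: enter (2,1), '.' pass, move down to (3,1)
Step 4: enter (3,1), '.' pass, move down to (4,1)
Step 5: enter (4,1), '.' pass, move down to (5,1)
Step 6: enter (5,1), '.' pass, move down to (6,1)
Step 7: enter (6,1), '.' pass, move down to (7,1)
Step 8: at (7,1) — EXIT via bottom edge, pos 1
Path length (cell visits): 7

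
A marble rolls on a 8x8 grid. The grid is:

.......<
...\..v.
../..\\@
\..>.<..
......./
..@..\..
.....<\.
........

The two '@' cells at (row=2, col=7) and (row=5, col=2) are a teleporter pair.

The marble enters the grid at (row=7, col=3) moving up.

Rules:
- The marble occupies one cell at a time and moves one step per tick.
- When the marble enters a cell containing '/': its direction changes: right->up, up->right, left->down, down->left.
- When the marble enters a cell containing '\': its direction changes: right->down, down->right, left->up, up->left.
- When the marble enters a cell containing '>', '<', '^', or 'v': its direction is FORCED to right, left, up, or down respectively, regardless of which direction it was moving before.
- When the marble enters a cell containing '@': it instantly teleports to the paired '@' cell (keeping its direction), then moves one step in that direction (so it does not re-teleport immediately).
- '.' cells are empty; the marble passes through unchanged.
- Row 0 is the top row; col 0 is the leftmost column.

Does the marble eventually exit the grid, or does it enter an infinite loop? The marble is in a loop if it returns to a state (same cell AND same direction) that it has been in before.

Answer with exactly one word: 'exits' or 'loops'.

Answer: loops

Derivation:
Step 1: enter (7,3), '.' pass, move up to (6,3)
Step 2: enter (6,3), '.' pass, move up to (5,3)
Step 3: enter (5,3), '.' pass, move up to (4,3)
Step 4: enter (4,3), '.' pass, move up to (3,3)
Step 5: enter (3,3), '>' forces up->right, move right to (3,4)
Step 6: enter (3,4), '.' pass, move right to (3,5)
Step 7: enter (3,5), '<' forces right->left, move left to (3,4)
Step 8: enter (3,4), '.' pass, move left to (3,3)
Step 9: enter (3,3), '>' forces left->right, move right to (3,4)
Step 10: at (3,4) dir=right — LOOP DETECTED (seen before)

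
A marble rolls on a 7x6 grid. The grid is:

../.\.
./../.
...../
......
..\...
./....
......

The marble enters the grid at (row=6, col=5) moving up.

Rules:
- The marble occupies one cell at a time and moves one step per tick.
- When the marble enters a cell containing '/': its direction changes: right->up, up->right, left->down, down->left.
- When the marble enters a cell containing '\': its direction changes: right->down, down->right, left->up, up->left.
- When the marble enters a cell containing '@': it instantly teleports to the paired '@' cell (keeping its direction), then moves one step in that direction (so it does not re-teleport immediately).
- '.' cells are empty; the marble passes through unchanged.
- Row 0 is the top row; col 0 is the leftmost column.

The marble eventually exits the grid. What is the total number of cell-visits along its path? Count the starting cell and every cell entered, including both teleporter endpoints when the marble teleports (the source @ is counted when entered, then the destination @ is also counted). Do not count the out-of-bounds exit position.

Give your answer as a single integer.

Answer: 5

Derivation:
Step 1: enter (6,5), '.' pass, move up to (5,5)
Step 2: enter (5,5), '.' pass, move up to (4,5)
Step 3: enter (4,5), '.' pass, move up to (3,5)
Step 4: enter (3,5), '.' pass, move up to (2,5)
Step 5: enter (2,5), '/' deflects up->right, move right to (2,6)
Step 6: at (2,6) — EXIT via right edge, pos 2
Path length (cell visits): 5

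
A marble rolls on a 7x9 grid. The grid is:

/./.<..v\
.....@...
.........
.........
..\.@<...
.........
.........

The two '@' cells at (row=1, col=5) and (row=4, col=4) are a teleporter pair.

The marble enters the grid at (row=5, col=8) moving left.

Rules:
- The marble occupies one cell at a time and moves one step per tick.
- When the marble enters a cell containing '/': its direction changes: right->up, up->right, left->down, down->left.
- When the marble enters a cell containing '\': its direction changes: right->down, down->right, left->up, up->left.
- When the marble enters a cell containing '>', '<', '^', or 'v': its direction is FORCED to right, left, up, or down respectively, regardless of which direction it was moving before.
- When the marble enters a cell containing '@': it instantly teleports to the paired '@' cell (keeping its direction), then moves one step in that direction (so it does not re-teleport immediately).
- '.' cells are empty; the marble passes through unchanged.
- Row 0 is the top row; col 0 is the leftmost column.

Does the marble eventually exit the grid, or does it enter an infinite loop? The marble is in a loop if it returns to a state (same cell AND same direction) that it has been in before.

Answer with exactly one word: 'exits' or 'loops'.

Answer: exits

Derivation:
Step 1: enter (5,8), '.' pass, move left to (5,7)
Step 2: enter (5,7), '.' pass, move left to (5,6)
Step 3: enter (5,6), '.' pass, move left to (5,5)
Step 4: enter (5,5), '.' pass, move left to (5,4)
Step 5: enter (5,4), '.' pass, move left to (5,3)
Step 6: enter (5,3), '.' pass, move left to (5,2)
Step 7: enter (5,2), '.' pass, move left to (5,1)
Step 8: enter (5,1), '.' pass, move left to (5,0)
Step 9: enter (5,0), '.' pass, move left to (5,-1)
Step 10: at (5,-1) — EXIT via left edge, pos 5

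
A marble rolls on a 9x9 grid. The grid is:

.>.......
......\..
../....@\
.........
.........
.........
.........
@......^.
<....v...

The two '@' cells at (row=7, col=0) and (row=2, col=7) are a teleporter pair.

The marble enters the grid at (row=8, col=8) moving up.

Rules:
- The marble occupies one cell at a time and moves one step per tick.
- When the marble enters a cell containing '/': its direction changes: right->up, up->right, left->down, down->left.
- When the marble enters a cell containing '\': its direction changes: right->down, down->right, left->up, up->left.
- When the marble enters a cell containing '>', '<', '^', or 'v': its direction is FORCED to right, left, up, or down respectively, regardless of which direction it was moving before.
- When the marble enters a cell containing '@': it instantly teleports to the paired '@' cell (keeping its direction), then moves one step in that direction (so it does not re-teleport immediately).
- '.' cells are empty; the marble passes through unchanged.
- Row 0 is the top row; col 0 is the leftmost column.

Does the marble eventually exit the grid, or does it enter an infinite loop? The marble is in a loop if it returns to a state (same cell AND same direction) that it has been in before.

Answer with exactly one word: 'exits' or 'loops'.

Step 1: enter (8,8), '.' pass, move up to (7,8)
Step 2: enter (7,8), '.' pass, move up to (6,8)
Step 3: enter (6,8), '.' pass, move up to (5,8)
Step 4: enter (5,8), '.' pass, move up to (4,8)
Step 5: enter (4,8), '.' pass, move up to (3,8)
Step 6: enter (3,8), '.' pass, move up to (2,8)
Step 7: enter (2,8), '\' deflects up->left, move left to (2,7)
Step 8: enter (2,7), '@' teleport (2,7)->(7,0), also enter (7,0), move left to (7,-1)
Step 9: at (7,-1) — EXIT via left edge, pos 7

Answer: exits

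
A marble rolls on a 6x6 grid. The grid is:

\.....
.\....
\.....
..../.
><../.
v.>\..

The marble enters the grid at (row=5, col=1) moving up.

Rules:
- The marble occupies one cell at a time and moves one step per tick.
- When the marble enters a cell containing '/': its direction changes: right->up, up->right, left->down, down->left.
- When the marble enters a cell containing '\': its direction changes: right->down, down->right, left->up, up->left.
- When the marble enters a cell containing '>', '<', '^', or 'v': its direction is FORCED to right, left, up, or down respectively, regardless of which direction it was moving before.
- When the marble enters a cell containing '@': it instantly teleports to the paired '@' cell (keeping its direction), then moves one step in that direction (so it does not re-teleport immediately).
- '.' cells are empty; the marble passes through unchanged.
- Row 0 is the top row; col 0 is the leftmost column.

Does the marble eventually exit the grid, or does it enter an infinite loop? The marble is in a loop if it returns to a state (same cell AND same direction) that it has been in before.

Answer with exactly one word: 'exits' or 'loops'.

Step 1: enter (5,1), '.' pass, move up to (4,1)
Step 2: enter (4,1), '<' forces up->left, move left to (4,0)
Step 3: enter (4,0), '>' forces left->right, move right to (4,1)
Step 4: enter (4,1), '<' forces right->left, move left to (4,0)
Step 5: at (4,0) dir=left — LOOP DETECTED (seen before)

Answer: loops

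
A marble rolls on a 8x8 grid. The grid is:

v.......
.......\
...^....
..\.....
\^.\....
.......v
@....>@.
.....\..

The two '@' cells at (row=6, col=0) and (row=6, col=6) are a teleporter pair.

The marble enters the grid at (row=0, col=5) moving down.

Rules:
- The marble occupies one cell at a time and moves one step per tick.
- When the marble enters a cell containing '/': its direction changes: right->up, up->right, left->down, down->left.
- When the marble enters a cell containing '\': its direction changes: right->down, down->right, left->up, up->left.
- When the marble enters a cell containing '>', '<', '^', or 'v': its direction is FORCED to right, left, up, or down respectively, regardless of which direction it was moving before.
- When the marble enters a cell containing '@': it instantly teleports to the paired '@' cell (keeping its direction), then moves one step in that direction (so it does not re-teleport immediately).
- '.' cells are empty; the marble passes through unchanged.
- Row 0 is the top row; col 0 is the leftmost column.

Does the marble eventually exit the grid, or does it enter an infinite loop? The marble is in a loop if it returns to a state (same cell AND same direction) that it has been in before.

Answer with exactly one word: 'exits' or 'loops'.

Step 1: enter (0,5), '.' pass, move down to (1,5)
Step 2: enter (1,5), '.' pass, move down to (2,5)
Step 3: enter (2,5), '.' pass, move down to (3,5)
Step 4: enter (3,5), '.' pass, move down to (4,5)
Step 5: enter (4,5), '.' pass, move down to (5,5)
Step 6: enter (5,5), '.' pass, move down to (6,5)
Step 7: enter (6,5), '>' forces down->right, move right to (6,6)
Step 8: enter (6,6), '@' teleport (6,6)->(6,0), also enter (6,0), move right to (6,1)
Step 9: enter (6,1), '.' pass, move right to (6,2)
Step 10: enter (6,2), '.' pass, move right to (6,3)
Step 11: enter (6,3), '.' pass, move right to (6,4)
Step 12: enter (6,4), '.' pass, move right to (6,5)
Step 13: enter (6,5), '>' forces right->right, move right to (6,6)
Step 14: at (6,6) dir=right — LOOP DETECTED (seen before)

Answer: loops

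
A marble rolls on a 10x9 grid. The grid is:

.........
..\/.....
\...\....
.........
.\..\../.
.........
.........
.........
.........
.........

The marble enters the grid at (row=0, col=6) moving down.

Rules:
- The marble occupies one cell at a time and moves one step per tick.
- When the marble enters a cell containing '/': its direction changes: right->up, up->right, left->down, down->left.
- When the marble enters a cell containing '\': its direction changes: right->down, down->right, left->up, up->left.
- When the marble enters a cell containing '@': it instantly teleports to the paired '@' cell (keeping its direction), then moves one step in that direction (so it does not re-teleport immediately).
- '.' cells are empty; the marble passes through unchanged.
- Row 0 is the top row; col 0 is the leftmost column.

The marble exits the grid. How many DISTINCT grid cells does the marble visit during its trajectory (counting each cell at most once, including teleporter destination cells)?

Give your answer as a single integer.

Step 1: enter (0,6), '.' pass, move down to (1,6)
Step 2: enter (1,6), '.' pass, move down to (2,6)
Step 3: enter (2,6), '.' pass, move down to (3,6)
Step 4: enter (3,6), '.' pass, move down to (4,6)
Step 5: enter (4,6), '.' pass, move down to (5,6)
Step 6: enter (5,6), '.' pass, move down to (6,6)
Step 7: enter (6,6), '.' pass, move down to (7,6)
Step 8: enter (7,6), '.' pass, move down to (8,6)
Step 9: enter (8,6), '.' pass, move down to (9,6)
Step 10: enter (9,6), '.' pass, move down to (10,6)
Step 11: at (10,6) — EXIT via bottom edge, pos 6
Distinct cells visited: 10 (path length 10)

Answer: 10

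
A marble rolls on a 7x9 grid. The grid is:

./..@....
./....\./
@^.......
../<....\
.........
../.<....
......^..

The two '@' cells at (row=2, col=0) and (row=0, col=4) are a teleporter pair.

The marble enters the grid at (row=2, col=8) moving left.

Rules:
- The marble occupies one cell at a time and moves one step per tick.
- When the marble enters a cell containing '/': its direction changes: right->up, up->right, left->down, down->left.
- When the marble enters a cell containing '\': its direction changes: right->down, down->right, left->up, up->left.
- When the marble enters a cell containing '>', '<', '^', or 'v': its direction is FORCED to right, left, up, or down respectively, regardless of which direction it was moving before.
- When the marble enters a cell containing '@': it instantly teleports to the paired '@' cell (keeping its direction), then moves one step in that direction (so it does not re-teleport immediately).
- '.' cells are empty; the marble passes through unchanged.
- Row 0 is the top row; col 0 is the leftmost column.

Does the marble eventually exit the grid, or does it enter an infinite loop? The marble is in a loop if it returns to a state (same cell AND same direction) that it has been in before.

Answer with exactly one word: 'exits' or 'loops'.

Step 1: enter (2,8), '.' pass, move left to (2,7)
Step 2: enter (2,7), '.' pass, move left to (2,6)
Step 3: enter (2,6), '.' pass, move left to (2,5)
Step 4: enter (2,5), '.' pass, move left to (2,4)
Step 5: enter (2,4), '.' pass, move left to (2,3)
Step 6: enter (2,3), '.' pass, move left to (2,2)
Step 7: enter (2,2), '.' pass, move left to (2,1)
Step 8: enter (2,1), '^' forces left->up, move up to (1,1)
Step 9: enter (1,1), '/' deflects up->right, move right to (1,2)
Step 10: enter (1,2), '.' pass, move right to (1,3)
Step 11: enter (1,3), '.' pass, move right to (1,4)
Step 12: enter (1,4), '.' pass, move right to (1,5)
Step 13: enter (1,5), '.' pass, move right to (1,6)
Step 14: enter (1,6), '\' deflects right->down, move down to (2,6)
Step 15: enter (2,6), '.' pass, move down to (3,6)
Step 16: enter (3,6), '.' pass, move down to (4,6)
Step 17: enter (4,6), '.' pass, move down to (5,6)
Step 18: enter (5,6), '.' pass, move down to (6,6)
Step 19: enter (6,6), '^' forces down->up, move up to (5,6)
Step 20: enter (5,6), '.' pass, move up to (4,6)
Step 21: enter (4,6), '.' pass, move up to (3,6)
Step 22: enter (3,6), '.' pass, move up to (2,6)
Step 23: enter (2,6), '.' pass, move up to (1,6)
Step 24: enter (1,6), '\' deflects up->left, move left to (1,5)
Step 25: enter (1,5), '.' pass, move left to (1,4)
Step 26: enter (1,4), '.' pass, move left to (1,3)
Step 27: enter (1,3), '.' pass, move left to (1,2)
Step 28: enter (1,2), '.' pass, move left to (1,1)
Step 29: enter (1,1), '/' deflects left->down, move down to (2,1)
Step 30: enter (2,1), '^' forces down->up, move up to (1,1)
Step 31: at (1,1) dir=up — LOOP DETECTED (seen before)

Answer: loops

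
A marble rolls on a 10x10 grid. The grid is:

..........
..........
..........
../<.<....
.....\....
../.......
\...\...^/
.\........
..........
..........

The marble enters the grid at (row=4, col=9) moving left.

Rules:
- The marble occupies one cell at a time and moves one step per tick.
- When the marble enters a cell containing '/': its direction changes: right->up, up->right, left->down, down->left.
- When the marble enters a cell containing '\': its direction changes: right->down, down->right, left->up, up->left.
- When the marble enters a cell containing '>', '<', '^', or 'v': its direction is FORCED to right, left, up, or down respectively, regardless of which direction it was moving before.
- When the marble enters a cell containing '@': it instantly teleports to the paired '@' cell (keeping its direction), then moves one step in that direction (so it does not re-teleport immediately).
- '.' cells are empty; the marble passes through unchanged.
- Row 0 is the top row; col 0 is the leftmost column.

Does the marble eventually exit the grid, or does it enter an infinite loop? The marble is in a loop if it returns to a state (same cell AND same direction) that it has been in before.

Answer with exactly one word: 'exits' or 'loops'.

Step 1: enter (4,9), '.' pass, move left to (4,8)
Step 2: enter (4,8), '.' pass, move left to (4,7)
Step 3: enter (4,7), '.' pass, move left to (4,6)
Step 4: enter (4,6), '.' pass, move left to (4,5)
Step 5: enter (4,5), '\' deflects left->up, move up to (3,5)
Step 6: enter (3,5), '<' forces up->left, move left to (3,4)
Step 7: enter (3,4), '.' pass, move left to (3,3)
Step 8: enter (3,3), '<' forces left->left, move left to (3,2)
Step 9: enter (3,2), '/' deflects left->down, move down to (4,2)
Step 10: enter (4,2), '.' pass, move down to (5,2)
Step 11: enter (5,2), '/' deflects down->left, move left to (5,1)
Step 12: enter (5,1), '.' pass, move left to (5,0)
Step 13: enter (5,0), '.' pass, move left to (5,-1)
Step 14: at (5,-1) — EXIT via left edge, pos 5

Answer: exits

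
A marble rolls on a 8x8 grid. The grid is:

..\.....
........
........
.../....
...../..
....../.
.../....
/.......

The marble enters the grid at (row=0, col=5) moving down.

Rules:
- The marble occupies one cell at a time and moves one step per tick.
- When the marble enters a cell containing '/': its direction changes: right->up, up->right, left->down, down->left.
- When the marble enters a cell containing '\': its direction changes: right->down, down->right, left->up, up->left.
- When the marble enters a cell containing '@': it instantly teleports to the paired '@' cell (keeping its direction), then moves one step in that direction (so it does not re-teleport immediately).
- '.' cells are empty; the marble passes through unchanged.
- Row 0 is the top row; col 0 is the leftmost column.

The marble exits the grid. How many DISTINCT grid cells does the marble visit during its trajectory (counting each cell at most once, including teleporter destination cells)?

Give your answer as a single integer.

Step 1: enter (0,5), '.' pass, move down to (1,5)
Step 2: enter (1,5), '.' pass, move down to (2,5)
Step 3: enter (2,5), '.' pass, move down to (3,5)
Step 4: enter (3,5), '.' pass, move down to (4,5)
Step 5: enter (4,5), '/' deflects down->left, move left to (4,4)
Step 6: enter (4,4), '.' pass, move left to (4,3)
Step 7: enter (4,3), '.' pass, move left to (4,2)
Step 8: enter (4,2), '.' pass, move left to (4,1)
Step 9: enter (4,1), '.' pass, move left to (4,0)
Step 10: enter (4,0), '.' pass, move left to (4,-1)
Step 11: at (4,-1) — EXIT via left edge, pos 4
Distinct cells visited: 10 (path length 10)

Answer: 10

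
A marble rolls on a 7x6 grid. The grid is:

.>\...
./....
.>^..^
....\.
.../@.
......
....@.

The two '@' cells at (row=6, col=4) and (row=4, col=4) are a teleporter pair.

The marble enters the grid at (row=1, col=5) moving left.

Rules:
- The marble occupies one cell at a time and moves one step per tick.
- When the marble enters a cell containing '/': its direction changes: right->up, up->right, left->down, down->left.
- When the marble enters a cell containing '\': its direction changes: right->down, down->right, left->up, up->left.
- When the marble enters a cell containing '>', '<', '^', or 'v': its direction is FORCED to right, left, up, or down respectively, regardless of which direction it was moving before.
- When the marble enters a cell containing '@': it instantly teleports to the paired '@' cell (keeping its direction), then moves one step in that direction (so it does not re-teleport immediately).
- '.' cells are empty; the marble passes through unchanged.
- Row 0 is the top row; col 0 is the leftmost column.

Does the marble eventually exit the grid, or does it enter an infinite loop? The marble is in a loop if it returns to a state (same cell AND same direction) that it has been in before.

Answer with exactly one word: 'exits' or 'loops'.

Answer: loops

Derivation:
Step 1: enter (1,5), '.' pass, move left to (1,4)
Step 2: enter (1,4), '.' pass, move left to (1,3)
Step 3: enter (1,3), '.' pass, move left to (1,2)
Step 4: enter (1,2), '.' pass, move left to (1,1)
Step 5: enter (1,1), '/' deflects left->down, move down to (2,1)
Step 6: enter (2,1), '>' forces down->right, move right to (2,2)
Step 7: enter (2,2), '^' forces right->up, move up to (1,2)
Step 8: enter (1,2), '.' pass, move up to (0,2)
Step 9: enter (0,2), '\' deflects up->left, move left to (0,1)
Step 10: enter (0,1), '>' forces left->right, move right to (0,2)
Step 11: enter (0,2), '\' deflects right->down, move down to (1,2)
Step 12: enter (1,2), '.' pass, move down to (2,2)
Step 13: enter (2,2), '^' forces down->up, move up to (1,2)
Step 14: at (1,2) dir=up — LOOP DETECTED (seen before)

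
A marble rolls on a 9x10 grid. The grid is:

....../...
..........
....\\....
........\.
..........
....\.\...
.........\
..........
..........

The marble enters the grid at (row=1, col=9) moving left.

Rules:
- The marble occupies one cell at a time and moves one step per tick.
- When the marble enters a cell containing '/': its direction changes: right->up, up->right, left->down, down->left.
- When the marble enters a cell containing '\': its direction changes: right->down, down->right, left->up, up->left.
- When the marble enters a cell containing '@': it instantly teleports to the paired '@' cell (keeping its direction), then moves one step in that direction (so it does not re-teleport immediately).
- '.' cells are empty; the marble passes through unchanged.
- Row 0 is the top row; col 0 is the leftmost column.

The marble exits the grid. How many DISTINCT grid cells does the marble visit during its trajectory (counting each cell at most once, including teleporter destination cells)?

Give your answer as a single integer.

Answer: 10

Derivation:
Step 1: enter (1,9), '.' pass, move left to (1,8)
Step 2: enter (1,8), '.' pass, move left to (1,7)
Step 3: enter (1,7), '.' pass, move left to (1,6)
Step 4: enter (1,6), '.' pass, move left to (1,5)
Step 5: enter (1,5), '.' pass, move left to (1,4)
Step 6: enter (1,4), '.' pass, move left to (1,3)
Step 7: enter (1,3), '.' pass, move left to (1,2)
Step 8: enter (1,2), '.' pass, move left to (1,1)
Step 9: enter (1,1), '.' pass, move left to (1,0)
Step 10: enter (1,0), '.' pass, move left to (1,-1)
Step 11: at (1,-1) — EXIT via left edge, pos 1
Distinct cells visited: 10 (path length 10)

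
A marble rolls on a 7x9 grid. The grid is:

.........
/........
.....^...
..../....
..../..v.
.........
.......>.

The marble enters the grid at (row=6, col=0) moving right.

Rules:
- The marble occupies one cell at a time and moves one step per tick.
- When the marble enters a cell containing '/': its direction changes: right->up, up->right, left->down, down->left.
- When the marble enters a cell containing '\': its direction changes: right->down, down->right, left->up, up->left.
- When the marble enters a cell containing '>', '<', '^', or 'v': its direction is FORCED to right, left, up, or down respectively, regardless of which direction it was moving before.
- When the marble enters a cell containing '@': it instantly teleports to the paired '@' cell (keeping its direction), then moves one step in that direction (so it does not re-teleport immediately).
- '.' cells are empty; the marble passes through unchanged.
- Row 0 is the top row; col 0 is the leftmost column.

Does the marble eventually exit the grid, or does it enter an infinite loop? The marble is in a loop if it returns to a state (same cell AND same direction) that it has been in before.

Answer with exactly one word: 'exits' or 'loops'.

Answer: exits

Derivation:
Step 1: enter (6,0), '.' pass, move right to (6,1)
Step 2: enter (6,1), '.' pass, move right to (6,2)
Step 3: enter (6,2), '.' pass, move right to (6,3)
Step 4: enter (6,3), '.' pass, move right to (6,4)
Step 5: enter (6,4), '.' pass, move right to (6,5)
Step 6: enter (6,5), '.' pass, move right to (6,6)
Step 7: enter (6,6), '.' pass, move right to (6,7)
Step 8: enter (6,7), '>' forces right->right, move right to (6,8)
Step 9: enter (6,8), '.' pass, move right to (6,9)
Step 10: at (6,9) — EXIT via right edge, pos 6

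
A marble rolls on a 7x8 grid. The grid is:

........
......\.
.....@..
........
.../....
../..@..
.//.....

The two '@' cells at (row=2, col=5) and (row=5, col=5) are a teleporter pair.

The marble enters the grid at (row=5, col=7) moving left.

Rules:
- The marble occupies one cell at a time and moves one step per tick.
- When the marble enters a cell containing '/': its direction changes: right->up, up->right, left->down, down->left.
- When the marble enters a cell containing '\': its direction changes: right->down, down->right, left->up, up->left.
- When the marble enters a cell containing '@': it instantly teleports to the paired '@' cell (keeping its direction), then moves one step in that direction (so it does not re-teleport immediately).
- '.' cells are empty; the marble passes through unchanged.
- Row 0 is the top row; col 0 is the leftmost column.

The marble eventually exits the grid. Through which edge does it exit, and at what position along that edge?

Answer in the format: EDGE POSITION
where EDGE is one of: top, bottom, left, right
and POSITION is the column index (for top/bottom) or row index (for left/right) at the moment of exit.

Answer: left 2

Derivation:
Step 1: enter (5,7), '.' pass, move left to (5,6)
Step 2: enter (5,6), '.' pass, move left to (5,5)
Step 3: enter (5,5), '@' teleport (5,5)->(2,5), also enter (2,5), move left to (2,4)
Step 4: enter (2,4), '.' pass, move left to (2,3)
Step 5: enter (2,3), '.' pass, move left to (2,2)
Step 6: enter (2,2), '.' pass, move left to (2,1)
Step 7: enter (2,1), '.' pass, move left to (2,0)
Step 8: enter (2,0), '.' pass, move left to (2,-1)
Step 9: at (2,-1) — EXIT via left edge, pos 2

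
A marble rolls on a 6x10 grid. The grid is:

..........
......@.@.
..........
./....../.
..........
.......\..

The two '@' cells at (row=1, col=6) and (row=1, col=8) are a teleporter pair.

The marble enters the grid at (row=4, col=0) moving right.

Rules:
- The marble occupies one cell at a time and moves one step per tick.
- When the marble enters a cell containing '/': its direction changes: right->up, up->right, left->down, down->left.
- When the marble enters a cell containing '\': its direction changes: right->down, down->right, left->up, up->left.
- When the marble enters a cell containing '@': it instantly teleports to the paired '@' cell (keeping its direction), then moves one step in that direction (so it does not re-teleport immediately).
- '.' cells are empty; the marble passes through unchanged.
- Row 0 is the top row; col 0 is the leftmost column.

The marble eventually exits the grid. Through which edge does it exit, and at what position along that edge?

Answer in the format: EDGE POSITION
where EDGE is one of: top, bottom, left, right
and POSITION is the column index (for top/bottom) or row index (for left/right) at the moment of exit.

Step 1: enter (4,0), '.' pass, move right to (4,1)
Step 2: enter (4,1), '.' pass, move right to (4,2)
Step 3: enter (4,2), '.' pass, move right to (4,3)
Step 4: enter (4,3), '.' pass, move right to (4,4)
Step 5: enter (4,4), '.' pass, move right to (4,5)
Step 6: enter (4,5), '.' pass, move right to (4,6)
Step 7: enter (4,6), '.' pass, move right to (4,7)
Step 8: enter (4,7), '.' pass, move right to (4,8)
Step 9: enter (4,8), '.' pass, move right to (4,9)
Step 10: enter (4,9), '.' pass, move right to (4,10)
Step 11: at (4,10) — EXIT via right edge, pos 4

Answer: right 4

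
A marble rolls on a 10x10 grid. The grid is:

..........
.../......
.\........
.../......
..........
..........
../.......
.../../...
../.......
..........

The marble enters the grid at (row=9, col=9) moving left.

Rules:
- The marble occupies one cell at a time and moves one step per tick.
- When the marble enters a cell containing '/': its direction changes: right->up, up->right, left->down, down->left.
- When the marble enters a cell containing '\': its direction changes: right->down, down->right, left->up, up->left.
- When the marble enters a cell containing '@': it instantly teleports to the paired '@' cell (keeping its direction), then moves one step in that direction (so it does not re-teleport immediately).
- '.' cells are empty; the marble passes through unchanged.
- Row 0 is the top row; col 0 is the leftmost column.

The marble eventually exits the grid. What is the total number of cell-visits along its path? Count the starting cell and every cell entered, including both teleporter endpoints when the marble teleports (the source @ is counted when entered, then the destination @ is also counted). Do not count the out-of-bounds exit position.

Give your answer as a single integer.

Answer: 10

Derivation:
Step 1: enter (9,9), '.' pass, move left to (9,8)
Step 2: enter (9,8), '.' pass, move left to (9,7)
Step 3: enter (9,7), '.' pass, move left to (9,6)
Step 4: enter (9,6), '.' pass, move left to (9,5)
Step 5: enter (9,5), '.' pass, move left to (9,4)
Step 6: enter (9,4), '.' pass, move left to (9,3)
Step 7: enter (9,3), '.' pass, move left to (9,2)
Step 8: enter (9,2), '.' pass, move left to (9,1)
Step 9: enter (9,1), '.' pass, move left to (9,0)
Step 10: enter (9,0), '.' pass, move left to (9,-1)
Step 11: at (9,-1) — EXIT via left edge, pos 9
Path length (cell visits): 10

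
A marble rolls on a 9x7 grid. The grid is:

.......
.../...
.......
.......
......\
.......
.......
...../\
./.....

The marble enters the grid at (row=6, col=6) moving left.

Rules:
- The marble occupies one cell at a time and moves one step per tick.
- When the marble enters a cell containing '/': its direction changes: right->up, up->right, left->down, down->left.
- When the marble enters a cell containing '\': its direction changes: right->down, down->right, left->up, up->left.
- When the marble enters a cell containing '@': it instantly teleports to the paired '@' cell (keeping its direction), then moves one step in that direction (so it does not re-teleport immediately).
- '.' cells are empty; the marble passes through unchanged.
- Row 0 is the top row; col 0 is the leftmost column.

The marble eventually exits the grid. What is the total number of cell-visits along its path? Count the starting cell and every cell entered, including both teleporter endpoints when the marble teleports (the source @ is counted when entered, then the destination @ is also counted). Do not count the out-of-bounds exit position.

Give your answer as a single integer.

Step 1: enter (6,6), '.' pass, move left to (6,5)
Step 2: enter (6,5), '.' pass, move left to (6,4)
Step 3: enter (6,4), '.' pass, move left to (6,3)
Step 4: enter (6,3), '.' pass, move left to (6,2)
Step 5: enter (6,2), '.' pass, move left to (6,1)
Step 6: enter (6,1), '.' pass, move left to (6,0)
Step 7: enter (6,0), '.' pass, move left to (6,-1)
Step 8: at (6,-1) — EXIT via left edge, pos 6
Path length (cell visits): 7

Answer: 7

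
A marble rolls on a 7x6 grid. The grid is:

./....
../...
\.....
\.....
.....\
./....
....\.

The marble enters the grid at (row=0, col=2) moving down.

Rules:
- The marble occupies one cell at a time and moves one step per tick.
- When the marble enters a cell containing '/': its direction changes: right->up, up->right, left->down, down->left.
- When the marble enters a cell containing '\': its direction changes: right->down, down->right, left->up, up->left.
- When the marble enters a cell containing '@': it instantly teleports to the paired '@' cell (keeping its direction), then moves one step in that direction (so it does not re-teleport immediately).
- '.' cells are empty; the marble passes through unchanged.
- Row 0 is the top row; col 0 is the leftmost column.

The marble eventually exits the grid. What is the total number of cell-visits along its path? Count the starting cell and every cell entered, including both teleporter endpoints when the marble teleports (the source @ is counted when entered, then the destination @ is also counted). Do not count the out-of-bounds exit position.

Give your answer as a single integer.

Answer: 4

Derivation:
Step 1: enter (0,2), '.' pass, move down to (1,2)
Step 2: enter (1,2), '/' deflects down->left, move left to (1,1)
Step 3: enter (1,1), '.' pass, move left to (1,0)
Step 4: enter (1,0), '.' pass, move left to (1,-1)
Step 5: at (1,-1) — EXIT via left edge, pos 1
Path length (cell visits): 4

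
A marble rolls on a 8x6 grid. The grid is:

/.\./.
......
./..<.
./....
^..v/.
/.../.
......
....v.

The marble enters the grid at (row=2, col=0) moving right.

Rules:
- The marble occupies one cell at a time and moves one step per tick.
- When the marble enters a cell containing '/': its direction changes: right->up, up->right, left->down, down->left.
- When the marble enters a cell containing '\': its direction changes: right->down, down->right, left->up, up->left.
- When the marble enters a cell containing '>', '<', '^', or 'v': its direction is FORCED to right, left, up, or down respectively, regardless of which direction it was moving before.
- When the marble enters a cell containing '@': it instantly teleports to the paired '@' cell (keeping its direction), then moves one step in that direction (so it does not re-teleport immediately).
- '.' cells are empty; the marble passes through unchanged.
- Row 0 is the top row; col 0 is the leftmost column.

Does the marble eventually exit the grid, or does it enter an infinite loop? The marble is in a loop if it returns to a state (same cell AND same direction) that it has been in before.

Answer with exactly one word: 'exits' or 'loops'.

Step 1: enter (2,0), '.' pass, move right to (2,1)
Step 2: enter (2,1), '/' deflects right->up, move up to (1,1)
Step 3: enter (1,1), '.' pass, move up to (0,1)
Step 4: enter (0,1), '.' pass, move up to (-1,1)
Step 5: at (-1,1) — EXIT via top edge, pos 1

Answer: exits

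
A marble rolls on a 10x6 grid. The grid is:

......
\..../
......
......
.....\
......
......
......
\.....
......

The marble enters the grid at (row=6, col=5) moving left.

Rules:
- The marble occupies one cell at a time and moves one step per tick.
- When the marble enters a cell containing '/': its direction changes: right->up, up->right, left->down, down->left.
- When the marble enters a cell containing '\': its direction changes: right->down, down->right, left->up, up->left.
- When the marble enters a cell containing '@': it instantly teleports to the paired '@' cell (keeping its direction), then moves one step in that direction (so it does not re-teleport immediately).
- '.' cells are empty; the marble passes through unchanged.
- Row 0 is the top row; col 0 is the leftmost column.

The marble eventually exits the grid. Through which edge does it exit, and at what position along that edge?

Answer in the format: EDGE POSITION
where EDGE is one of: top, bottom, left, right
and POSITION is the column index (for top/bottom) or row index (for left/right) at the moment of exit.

Answer: left 6

Derivation:
Step 1: enter (6,5), '.' pass, move left to (6,4)
Step 2: enter (6,4), '.' pass, move left to (6,3)
Step 3: enter (6,3), '.' pass, move left to (6,2)
Step 4: enter (6,2), '.' pass, move left to (6,1)
Step 5: enter (6,1), '.' pass, move left to (6,0)
Step 6: enter (6,0), '.' pass, move left to (6,-1)
Step 7: at (6,-1) — EXIT via left edge, pos 6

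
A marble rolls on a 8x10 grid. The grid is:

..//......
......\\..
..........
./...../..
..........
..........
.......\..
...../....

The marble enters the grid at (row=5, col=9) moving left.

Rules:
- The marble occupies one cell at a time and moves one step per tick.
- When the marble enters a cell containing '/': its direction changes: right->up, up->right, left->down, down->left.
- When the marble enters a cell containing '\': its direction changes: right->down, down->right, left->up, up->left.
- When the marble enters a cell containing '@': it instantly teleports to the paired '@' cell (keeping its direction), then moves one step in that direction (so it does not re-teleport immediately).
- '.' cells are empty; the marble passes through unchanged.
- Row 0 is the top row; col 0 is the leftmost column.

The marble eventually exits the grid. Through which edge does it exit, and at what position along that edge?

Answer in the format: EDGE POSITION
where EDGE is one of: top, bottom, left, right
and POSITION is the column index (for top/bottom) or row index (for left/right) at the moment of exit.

Step 1: enter (5,9), '.' pass, move left to (5,8)
Step 2: enter (5,8), '.' pass, move left to (5,7)
Step 3: enter (5,7), '.' pass, move left to (5,6)
Step 4: enter (5,6), '.' pass, move left to (5,5)
Step 5: enter (5,5), '.' pass, move left to (5,4)
Step 6: enter (5,4), '.' pass, move left to (5,3)
Step 7: enter (5,3), '.' pass, move left to (5,2)
Step 8: enter (5,2), '.' pass, move left to (5,1)
Step 9: enter (5,1), '.' pass, move left to (5,0)
Step 10: enter (5,0), '.' pass, move left to (5,-1)
Step 11: at (5,-1) — EXIT via left edge, pos 5

Answer: left 5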